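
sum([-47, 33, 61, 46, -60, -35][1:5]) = 80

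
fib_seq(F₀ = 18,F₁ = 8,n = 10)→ F_2 = F_1 + F_0 = 26
F_3 = F_2 + F_1 = 34
F_4 = F_3 + F_2 = 60
...
= [18, 8, 26, 34, 60, 94, 154, 248, 402, 650]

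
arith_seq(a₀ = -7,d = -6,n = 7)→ a_0 = -7 + 0*-6 = -7
a_1 = -7 + 1*-6 = -13
a_2 = -7 + 2*-6 = -19
...
= [-7, -13, -19, -25, -31, -37, -43]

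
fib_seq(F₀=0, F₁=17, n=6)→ [0, 17, 17, 34, 51, 85]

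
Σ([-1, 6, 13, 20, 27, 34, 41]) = (-1) + 6 + 13 + 20 + 27 + 34 + 41
= 140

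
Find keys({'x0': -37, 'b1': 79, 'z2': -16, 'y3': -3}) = ['x0', 'b1', 'z2', 'y3']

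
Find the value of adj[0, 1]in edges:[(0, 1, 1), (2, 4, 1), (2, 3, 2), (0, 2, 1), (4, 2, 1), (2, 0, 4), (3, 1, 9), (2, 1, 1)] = 1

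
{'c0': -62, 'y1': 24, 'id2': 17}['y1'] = 24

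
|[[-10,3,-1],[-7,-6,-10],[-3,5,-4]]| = (1)*(-10)*det([[-6, -10], [5, -4]]) + (-1)*(3)*det([[-7, -10], [-3, -4]]) + (1)*(-1)*det([[-7, -6], [-3, 5]])
= -740 + 6 + 53
= -681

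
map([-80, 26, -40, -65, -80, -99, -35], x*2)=[-160, 52, -80, -130, -160, -198, -70]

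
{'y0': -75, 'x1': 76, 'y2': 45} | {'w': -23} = {'y0': -75, 'x1': 76, 'y2': 45, 'w': -23}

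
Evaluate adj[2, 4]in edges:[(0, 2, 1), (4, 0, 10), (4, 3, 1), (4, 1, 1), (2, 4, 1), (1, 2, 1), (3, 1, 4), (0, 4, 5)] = 1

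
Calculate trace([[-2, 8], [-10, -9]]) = diagonal: (-2) + (-9)
= -11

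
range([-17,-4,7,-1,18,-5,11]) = 35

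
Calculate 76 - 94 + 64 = 46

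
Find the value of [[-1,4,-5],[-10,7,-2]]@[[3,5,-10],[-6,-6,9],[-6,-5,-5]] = C[0][0] = (-1)*(3) + (4)*(-6) + (-5)*(-6) = 3
C[0][1] = (-1)*(5) + (4)*(-6) + (-5)*(-5) = -4
C[0][2] = (-1)*(-10) + (4)*(9) + (-5)*(-5) = 71
C[1][0] = (-10)*(3) + (7)*(-6) + (-2)*(-6) = -60
C[1][1] = (-10)*(5) + (7)*(-6) + (-2)*(-5) = -82
C[1][2] = (-10)*(-10) + (7)*(9) + (-2)*(-5) = 173
= [[3, -4, 71], [-60, -82, 173]]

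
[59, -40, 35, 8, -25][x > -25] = keep x where x > -25: 59✓, -40✗, 35✓, 8✓, -25✗
= [59, 35, 8]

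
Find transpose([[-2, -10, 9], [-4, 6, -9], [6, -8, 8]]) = [[-2, -4, 6], [-10, 6, -8], [9, -9, 8]]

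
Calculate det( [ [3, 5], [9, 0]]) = -45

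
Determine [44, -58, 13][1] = -58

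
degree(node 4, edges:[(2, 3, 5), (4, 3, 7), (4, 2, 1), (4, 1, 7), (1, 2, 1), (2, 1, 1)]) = 3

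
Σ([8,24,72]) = 104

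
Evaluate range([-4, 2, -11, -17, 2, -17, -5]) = 19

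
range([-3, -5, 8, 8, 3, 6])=13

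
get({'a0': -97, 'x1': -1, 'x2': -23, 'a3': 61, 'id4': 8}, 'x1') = -1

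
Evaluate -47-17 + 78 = 14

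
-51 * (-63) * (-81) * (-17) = 4424301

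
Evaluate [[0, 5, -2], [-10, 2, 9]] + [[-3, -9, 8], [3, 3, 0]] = [[-3, -4, 6], [-7, 5, 9]]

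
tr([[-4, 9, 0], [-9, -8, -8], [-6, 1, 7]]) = diagonal: (-4) + (-8) + 7
= -5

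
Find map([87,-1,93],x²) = (87)²=7569, (-1)²=1, (93)²=8649
= [7569, 1, 8649]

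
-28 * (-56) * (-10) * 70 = -1097600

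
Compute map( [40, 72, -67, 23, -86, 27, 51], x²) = (40)²=1600, (72)²=5184, (-67)²=4489, (23)²=529, (-86)²=7396, (27)²=729, (51)²=2601
= [1600, 5184, 4489, 529, 7396, 729, 2601]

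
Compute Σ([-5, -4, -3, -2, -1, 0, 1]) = -14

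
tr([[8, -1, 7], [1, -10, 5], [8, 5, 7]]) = 5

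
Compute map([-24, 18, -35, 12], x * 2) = -24*2=-48, 18*2=36, -35*2=-70, 12*2=24
= [-48, 36, -70, 24]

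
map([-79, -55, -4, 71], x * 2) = -79*2=-158, -55*2=-110, -4*2=-8, 71*2=142
= [-158, -110, -8, 142]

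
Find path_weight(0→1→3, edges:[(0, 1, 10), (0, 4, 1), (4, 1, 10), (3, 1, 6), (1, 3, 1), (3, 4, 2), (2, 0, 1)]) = w(0→1)=10 + w(1→3)=1
= 11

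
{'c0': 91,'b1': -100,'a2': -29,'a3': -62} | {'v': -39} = {'c0': 91, 'b1': -100, 'a2': -29, 'a3': -62, 'v': -39}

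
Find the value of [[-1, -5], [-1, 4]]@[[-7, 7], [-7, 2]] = [[42, -17], [-21, 1]]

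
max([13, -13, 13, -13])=13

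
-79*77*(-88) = 535304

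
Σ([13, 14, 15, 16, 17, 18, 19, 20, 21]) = 13 + 14 + 15 + 16 + 17 + 18 + 19 + 20 + 21
= 153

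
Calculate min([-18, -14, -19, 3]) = -19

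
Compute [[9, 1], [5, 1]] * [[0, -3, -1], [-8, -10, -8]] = [[-8, -37, -17], [-8, -25, -13]]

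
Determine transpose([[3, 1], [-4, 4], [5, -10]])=[[3, -4, 5], [1, 4, -10]]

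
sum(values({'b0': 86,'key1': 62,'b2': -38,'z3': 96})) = 206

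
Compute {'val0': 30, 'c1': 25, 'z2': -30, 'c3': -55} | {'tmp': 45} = {'val0': 30, 'c1': 25, 'z2': -30, 'c3': -55, 'tmp': 45}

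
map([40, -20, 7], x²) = (40)²=1600, (-20)²=400, (7)²=49
= [1600, 400, 49]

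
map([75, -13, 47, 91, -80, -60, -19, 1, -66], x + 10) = [85, -3, 57, 101, -70, -50, -9, 11, -56]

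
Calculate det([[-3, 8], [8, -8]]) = (-3)*(-8) - (8)*(8)
= -40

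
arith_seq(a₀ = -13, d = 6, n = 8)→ a_0 = -13 + 0*6 = -13
a_1 = -13 + 1*6 = -7
a_2 = -13 + 2*6 = -1
...
= [-13, -7, -1, 5, 11, 17, 23, 29]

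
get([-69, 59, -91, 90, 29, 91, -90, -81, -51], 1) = 59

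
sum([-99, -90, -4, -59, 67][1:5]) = -86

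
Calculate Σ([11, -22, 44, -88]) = 11 + -22 + 44 + -88
= -55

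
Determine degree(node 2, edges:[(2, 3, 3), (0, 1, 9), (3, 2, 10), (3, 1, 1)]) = 2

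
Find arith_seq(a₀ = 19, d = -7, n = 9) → a_0 = 19 + 0*-7 = 19
a_1 = 19 + 1*-7 = 12
a_2 = 19 + 2*-7 = 5
...
= [19, 12, 5, -2, -9, -16, -23, -30, -37]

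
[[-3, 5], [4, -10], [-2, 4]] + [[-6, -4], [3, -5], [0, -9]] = [[-9, 1], [7, -15], [-2, -5]]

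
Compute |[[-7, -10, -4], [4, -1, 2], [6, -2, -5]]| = (1)*(-7)*det([[-1, 2], [-2, -5]]) + (-1)*(-10)*det([[4, 2], [6, -5]]) + (1)*(-4)*det([[4, -1], [6, -2]])
= -63 + -320 + 8
= -375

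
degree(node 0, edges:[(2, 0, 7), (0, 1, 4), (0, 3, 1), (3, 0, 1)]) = incident: (2,0), (0,1), (0,3), (3,0)
= 4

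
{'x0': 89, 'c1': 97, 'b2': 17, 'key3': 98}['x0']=89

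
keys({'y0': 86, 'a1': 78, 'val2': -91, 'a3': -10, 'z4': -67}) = ['y0', 'a1', 'val2', 'a3', 'z4']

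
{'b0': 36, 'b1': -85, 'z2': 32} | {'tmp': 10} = {'b0': 36, 'b1': -85, 'z2': 32, 'tmp': 10}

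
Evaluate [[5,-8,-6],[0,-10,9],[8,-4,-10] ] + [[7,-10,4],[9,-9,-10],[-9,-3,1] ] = [[12, -18, -2], [9, -19, -1], [-1, -7, -9]]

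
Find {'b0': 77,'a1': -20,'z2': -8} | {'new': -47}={'b0': 77, 'a1': -20, 'z2': -8, 'new': -47}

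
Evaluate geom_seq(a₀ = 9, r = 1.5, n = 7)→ [9.0, 13.5, 20.25, 30.375, 45.5625, 68.34375, 102.515625]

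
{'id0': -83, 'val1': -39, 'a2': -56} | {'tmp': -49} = {'id0': -83, 'val1': -39, 'a2': -56, 'tmp': -49}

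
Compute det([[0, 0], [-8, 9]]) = 0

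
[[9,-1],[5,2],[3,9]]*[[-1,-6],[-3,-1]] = [[-6, -53], [-11, -32], [-30, -27]]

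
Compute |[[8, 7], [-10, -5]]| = (8)*(-5) - (7)*(-10)
= 30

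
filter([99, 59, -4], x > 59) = keep x where x > 59: 99✓, 59✗, -4✗
= [99]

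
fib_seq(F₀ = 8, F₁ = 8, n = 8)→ F_2 = F_1 + F_0 = 16
F_3 = F_2 + F_1 = 24
F_4 = F_3 + F_2 = 40
...
= [8, 8, 16, 24, 40, 64, 104, 168]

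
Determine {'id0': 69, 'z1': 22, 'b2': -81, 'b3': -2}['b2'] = -81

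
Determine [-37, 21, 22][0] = -37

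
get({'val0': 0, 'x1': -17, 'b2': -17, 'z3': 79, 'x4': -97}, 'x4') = -97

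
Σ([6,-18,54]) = 6 + -18 + 54
= 42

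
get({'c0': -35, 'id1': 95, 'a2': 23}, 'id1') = 95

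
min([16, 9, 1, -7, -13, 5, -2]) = -13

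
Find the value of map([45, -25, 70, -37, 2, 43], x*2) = [90, -50, 140, -74, 4, 86]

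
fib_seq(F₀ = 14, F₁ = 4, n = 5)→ F_2 = F_1 + F_0 = 18
F_3 = F_2 + F_1 = 22
F_4 = F_3 + F_2 = 40
= [14, 4, 18, 22, 40]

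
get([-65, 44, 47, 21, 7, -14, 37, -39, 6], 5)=-14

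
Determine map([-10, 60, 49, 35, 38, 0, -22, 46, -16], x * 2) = -10*2=-20, 60*2=120, 49*2=98, 35*2=70, 38*2=76, 0*2=0, -22*2=-44, 46*2=92, -16*2=-32
= [-20, 120, 98, 70, 76, 0, -44, 92, -32]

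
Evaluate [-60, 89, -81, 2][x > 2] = [89]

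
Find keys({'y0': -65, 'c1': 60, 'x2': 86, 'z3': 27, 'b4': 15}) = ['y0', 'c1', 'x2', 'z3', 'b4']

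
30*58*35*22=1339800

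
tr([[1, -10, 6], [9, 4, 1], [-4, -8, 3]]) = diagonal: 1 + 4 + 3
= 8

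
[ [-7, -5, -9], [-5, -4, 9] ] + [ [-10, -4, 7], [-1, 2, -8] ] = [[-17, -9, -2], [-6, -2, 1]]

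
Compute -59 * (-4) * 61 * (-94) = -1353224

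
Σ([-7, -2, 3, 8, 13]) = (-7) + (-2) + 3 + 8 + 13
= 15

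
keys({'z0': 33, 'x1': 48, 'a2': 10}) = ['z0', 'x1', 'a2']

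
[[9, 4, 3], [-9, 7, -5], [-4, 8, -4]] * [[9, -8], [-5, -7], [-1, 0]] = [[58, -100], [-111, 23], [-72, -24]]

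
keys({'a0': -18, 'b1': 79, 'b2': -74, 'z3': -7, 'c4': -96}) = ['a0', 'b1', 'b2', 'z3', 'c4']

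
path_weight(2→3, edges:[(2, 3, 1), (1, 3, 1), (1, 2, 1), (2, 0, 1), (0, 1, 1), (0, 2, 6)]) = 1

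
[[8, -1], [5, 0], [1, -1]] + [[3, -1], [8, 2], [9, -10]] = [[11, -2], [13, 2], [10, -11]]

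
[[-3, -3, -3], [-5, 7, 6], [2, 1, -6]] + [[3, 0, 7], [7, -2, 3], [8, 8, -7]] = [[0, -3, 4], [2, 5, 9], [10, 9, -13]]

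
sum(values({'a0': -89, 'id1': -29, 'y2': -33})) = -151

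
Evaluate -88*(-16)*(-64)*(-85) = 7659520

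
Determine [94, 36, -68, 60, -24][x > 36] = keep x where x > 36: 94✓, 36✗, -68✗, 60✓, -24✗
= [94, 60]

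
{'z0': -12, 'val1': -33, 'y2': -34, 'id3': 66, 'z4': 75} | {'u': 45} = {'z0': -12, 'val1': -33, 'y2': -34, 'id3': 66, 'z4': 75, 'u': 45}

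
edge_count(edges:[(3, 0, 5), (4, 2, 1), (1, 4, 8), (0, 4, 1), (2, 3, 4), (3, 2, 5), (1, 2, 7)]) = 7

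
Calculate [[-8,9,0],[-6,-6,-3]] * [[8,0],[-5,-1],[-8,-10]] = C[0][0] = (-8)*(8) + (9)*(-5) + (0)*(-8) = -109
C[0][1] = (-8)*(0) + (9)*(-1) + (0)*(-10) = -9
C[1][0] = (-6)*(8) + (-6)*(-5) + (-3)*(-8) = 6
C[1][1] = (-6)*(0) + (-6)*(-1) + (-3)*(-10) = 36
= [[-109, -9], [6, 36]]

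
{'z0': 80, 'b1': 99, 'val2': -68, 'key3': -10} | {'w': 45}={'z0': 80, 'b1': 99, 'val2': -68, 'key3': -10, 'w': 45}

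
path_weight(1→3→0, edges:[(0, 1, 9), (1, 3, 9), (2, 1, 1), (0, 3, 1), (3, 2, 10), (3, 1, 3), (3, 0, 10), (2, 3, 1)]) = w(1→3)=9 + w(3→0)=10
= 19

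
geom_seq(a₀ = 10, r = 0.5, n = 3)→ [10.0, 5.0, 2.5]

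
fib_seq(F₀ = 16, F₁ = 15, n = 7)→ F_2 = F_1 + F_0 = 31
F_3 = F_2 + F_1 = 46
F_4 = F_3 + F_2 = 77
...
= [16, 15, 31, 46, 77, 123, 200]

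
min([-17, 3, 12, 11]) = -17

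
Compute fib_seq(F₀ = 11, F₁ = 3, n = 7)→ [11, 3, 14, 17, 31, 48, 79]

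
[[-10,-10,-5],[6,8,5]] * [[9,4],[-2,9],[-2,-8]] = C[0][0] = (-10)*(9) + (-10)*(-2) + (-5)*(-2) = -60
C[0][1] = (-10)*(4) + (-10)*(9) + (-5)*(-8) = -90
C[1][0] = (6)*(9) + (8)*(-2) + (5)*(-2) = 28
C[1][1] = (6)*(4) + (8)*(9) + (5)*(-8) = 56
= [[-60, -90], [28, 56]]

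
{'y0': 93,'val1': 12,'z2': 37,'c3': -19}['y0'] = 93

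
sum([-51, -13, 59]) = (-51) + (-13) + 59
= -5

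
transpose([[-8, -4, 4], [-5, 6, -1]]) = [[-8, -5], [-4, 6], [4, -1]]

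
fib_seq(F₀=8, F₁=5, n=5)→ F_2 = F_1 + F_0 = 13
F_3 = F_2 + F_1 = 18
F_4 = F_3 + F_2 = 31
= [8, 5, 13, 18, 31]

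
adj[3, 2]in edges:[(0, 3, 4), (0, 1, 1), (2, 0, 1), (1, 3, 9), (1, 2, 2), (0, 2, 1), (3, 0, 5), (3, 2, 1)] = 1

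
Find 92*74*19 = 129352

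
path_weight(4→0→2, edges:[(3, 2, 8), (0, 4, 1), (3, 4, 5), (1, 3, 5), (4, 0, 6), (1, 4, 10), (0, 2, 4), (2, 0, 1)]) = 10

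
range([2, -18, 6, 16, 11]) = 34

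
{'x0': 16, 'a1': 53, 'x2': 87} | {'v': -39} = {'x0': 16, 'a1': 53, 'x2': 87, 'v': -39}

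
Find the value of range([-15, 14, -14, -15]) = 29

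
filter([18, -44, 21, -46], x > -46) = keep x where x > -46: 18✓, -44✓, 21✓, -46✗
= [18, -44, 21]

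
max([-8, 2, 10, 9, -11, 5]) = 10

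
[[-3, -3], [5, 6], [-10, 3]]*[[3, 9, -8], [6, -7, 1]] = C[0][0] = (-3)*(3) + (-3)*(6) = -27
C[0][1] = (-3)*(9) + (-3)*(-7) = -6
C[0][2] = (-3)*(-8) + (-3)*(1) = 21
C[1][0] = (5)*(3) + (6)*(6) = 51
C[1][1] = (5)*(9) + (6)*(-7) = 3
C[1][2] = (5)*(-8) + (6)*(1) = -34
... (3 more cells)
= [[-27, -6, 21], [51, 3, -34], [-12, -111, 83]]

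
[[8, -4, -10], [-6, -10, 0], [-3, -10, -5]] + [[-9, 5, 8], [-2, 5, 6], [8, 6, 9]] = [[-1, 1, -2], [-8, -5, 6], [5, -4, 4]]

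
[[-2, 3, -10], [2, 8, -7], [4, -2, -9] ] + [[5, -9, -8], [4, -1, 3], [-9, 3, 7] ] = [[3, -6, -18], [6, 7, -4], [-5, 1, -2]]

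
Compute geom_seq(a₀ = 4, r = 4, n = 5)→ [4, 16, 64, 256, 1024]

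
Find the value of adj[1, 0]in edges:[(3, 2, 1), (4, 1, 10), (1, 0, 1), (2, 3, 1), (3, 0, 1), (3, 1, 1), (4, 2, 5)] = 1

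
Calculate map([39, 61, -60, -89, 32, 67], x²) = (39)²=1521, (61)²=3721, (-60)²=3600, (-89)²=7921, (32)²=1024, (67)²=4489
= [1521, 3721, 3600, 7921, 1024, 4489]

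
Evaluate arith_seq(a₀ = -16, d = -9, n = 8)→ [-16, -25, -34, -43, -52, -61, -70, -79]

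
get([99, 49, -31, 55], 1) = 49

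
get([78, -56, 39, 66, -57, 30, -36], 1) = -56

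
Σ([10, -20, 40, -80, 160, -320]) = -210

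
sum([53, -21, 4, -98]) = 53 + (-21) + 4 + (-98)
= -62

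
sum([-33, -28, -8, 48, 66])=45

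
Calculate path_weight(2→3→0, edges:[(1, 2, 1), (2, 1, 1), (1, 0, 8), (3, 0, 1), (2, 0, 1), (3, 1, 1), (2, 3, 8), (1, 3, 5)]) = w(2→3)=8 + w(3→0)=1
= 9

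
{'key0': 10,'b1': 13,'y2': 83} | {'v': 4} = {'key0': 10, 'b1': 13, 'y2': 83, 'v': 4}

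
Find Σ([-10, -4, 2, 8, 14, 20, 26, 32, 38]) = 126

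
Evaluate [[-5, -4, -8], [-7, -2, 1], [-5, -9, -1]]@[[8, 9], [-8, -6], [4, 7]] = C[0][0] = (-5)*(8) + (-4)*(-8) + (-8)*(4) = -40
C[0][1] = (-5)*(9) + (-4)*(-6) + (-8)*(7) = -77
C[1][0] = (-7)*(8) + (-2)*(-8) + (1)*(4) = -36
C[1][1] = (-7)*(9) + (-2)*(-6) + (1)*(7) = -44
C[2][0] = (-5)*(8) + (-9)*(-8) + (-1)*(4) = 28
C[2][1] = (-5)*(9) + (-9)*(-6) + (-1)*(7) = 2
= [[-40, -77], [-36, -44], [28, 2]]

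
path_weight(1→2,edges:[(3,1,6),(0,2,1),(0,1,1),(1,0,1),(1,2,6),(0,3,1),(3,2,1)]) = w(1→2)=6
= 6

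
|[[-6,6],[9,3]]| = -72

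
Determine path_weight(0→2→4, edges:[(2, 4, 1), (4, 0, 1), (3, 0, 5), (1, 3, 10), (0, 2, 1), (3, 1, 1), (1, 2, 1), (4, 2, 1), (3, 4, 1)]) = 2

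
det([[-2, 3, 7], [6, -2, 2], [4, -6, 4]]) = -252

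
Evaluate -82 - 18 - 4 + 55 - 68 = -117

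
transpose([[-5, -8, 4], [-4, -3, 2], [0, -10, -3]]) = [[-5, -4, 0], [-8, -3, -10], [4, 2, -3]]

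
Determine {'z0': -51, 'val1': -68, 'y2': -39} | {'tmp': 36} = {'z0': -51, 'val1': -68, 'y2': -39, 'tmp': 36}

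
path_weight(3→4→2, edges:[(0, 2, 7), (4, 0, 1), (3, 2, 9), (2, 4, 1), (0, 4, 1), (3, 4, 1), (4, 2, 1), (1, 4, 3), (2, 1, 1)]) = w(3→4)=1 + w(4→2)=1
= 2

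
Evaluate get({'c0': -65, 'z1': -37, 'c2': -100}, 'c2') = -100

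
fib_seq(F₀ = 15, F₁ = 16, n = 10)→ F_2 = F_1 + F_0 = 31
F_3 = F_2 + F_1 = 47
F_4 = F_3 + F_2 = 78
...
= [15, 16, 31, 47, 78, 125, 203, 328, 531, 859]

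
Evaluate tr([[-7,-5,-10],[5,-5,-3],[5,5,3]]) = diagonal: (-7) + (-5) + 3
= -9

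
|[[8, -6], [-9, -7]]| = (8)*(-7) - (-6)*(-9)
= -110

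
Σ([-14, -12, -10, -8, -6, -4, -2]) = -56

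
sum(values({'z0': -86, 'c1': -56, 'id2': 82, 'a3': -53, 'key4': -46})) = -159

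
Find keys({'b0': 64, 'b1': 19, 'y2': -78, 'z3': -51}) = ['b0', 'b1', 'y2', 'z3']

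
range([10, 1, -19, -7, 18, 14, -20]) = 38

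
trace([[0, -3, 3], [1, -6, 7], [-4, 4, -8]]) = diagonal: 0 + (-6) + (-8)
= -14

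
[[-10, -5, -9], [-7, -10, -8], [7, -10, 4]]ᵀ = [[-10, -7, 7], [-5, -10, -10], [-9, -8, 4]]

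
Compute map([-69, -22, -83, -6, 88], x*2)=[-138, -44, -166, -12, 176]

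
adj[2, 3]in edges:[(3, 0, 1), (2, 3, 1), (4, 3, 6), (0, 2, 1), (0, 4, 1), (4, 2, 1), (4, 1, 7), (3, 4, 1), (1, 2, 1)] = 1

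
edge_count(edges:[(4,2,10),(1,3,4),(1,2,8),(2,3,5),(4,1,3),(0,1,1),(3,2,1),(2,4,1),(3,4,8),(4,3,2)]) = 10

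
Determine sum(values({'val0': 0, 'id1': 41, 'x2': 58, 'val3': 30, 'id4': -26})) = 0 + 41 + 58 + 30 + (-26)
= 103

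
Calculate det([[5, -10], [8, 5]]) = 105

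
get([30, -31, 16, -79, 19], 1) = -31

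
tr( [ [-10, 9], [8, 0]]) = -10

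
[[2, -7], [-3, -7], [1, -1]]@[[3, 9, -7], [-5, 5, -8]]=C[0][0] = (2)*(3) + (-7)*(-5) = 41
C[0][1] = (2)*(9) + (-7)*(5) = -17
C[0][2] = (2)*(-7) + (-7)*(-8) = 42
C[1][0] = (-3)*(3) + (-7)*(-5) = 26
C[1][1] = (-3)*(9) + (-7)*(5) = -62
C[1][2] = (-3)*(-7) + (-7)*(-8) = 77
... (3 more cells)
= [[41, -17, 42], [26, -62, 77], [8, 4, 1]]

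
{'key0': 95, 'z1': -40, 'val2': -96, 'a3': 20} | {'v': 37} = {'key0': 95, 'z1': -40, 'val2': -96, 'a3': 20, 'v': 37}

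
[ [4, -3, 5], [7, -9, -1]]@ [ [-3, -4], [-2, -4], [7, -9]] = C[0][0] = (4)*(-3) + (-3)*(-2) + (5)*(7) = 29
C[0][1] = (4)*(-4) + (-3)*(-4) + (5)*(-9) = -49
C[1][0] = (7)*(-3) + (-9)*(-2) + (-1)*(7) = -10
C[1][1] = (7)*(-4) + (-9)*(-4) + (-1)*(-9) = 17
= [[29, -49], [-10, 17]]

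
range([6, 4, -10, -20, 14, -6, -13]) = 34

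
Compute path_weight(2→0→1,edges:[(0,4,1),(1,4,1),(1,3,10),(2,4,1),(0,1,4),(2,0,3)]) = 7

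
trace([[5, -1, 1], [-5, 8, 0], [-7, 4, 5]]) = diagonal: 5 + 8 + 5
= 18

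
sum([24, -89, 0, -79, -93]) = 24 + (-89) + 0 + (-79) + (-93)
= -237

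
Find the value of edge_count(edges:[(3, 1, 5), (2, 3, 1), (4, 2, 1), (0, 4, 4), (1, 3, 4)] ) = 5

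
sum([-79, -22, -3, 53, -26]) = (-79) + (-22) + (-3) + 53 + (-26)
= -77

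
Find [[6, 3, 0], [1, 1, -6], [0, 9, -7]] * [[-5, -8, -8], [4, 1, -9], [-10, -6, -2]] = C[0][0] = (6)*(-5) + (3)*(4) + (0)*(-10) = -18
C[0][1] = (6)*(-8) + (3)*(1) + (0)*(-6) = -45
C[0][2] = (6)*(-8) + (3)*(-9) + (0)*(-2) = -75
C[1][0] = (1)*(-5) + (1)*(4) + (-6)*(-10) = 59
C[1][1] = (1)*(-8) + (1)*(1) + (-6)*(-6) = 29
C[1][2] = (1)*(-8) + (1)*(-9) + (-6)*(-2) = -5
... (3 more cells)
= [[-18, -45, -75], [59, 29, -5], [106, 51, -67]]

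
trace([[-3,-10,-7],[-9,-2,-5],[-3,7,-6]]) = -11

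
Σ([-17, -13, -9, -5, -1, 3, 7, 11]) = (-17) + (-13) + (-9) + (-5) + (-1) + 3 + 7 + 11
= -24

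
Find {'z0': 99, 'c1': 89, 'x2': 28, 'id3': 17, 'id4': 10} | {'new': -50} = {'z0': 99, 'c1': 89, 'x2': 28, 'id3': 17, 'id4': 10, 'new': -50}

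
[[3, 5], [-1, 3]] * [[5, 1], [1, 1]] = C[0][0] = (3)*(5) + (5)*(1) = 20
C[0][1] = (3)*(1) + (5)*(1) = 8
C[1][0] = (-1)*(5) + (3)*(1) = -2
C[1][1] = (-1)*(1) + (3)*(1) = 2
= [[20, 8], [-2, 2]]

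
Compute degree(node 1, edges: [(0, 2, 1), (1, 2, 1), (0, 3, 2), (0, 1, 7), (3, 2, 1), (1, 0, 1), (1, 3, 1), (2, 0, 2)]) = 4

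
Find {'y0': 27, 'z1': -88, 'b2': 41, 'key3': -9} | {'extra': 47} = {'y0': 27, 'z1': -88, 'b2': 41, 'key3': -9, 'extra': 47}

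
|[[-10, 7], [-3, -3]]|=(-10)*(-3) - (7)*(-3)
= 51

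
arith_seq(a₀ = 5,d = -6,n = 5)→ a_0 = 5 + 0*-6 = 5
a_1 = 5 + 1*-6 = -1
a_2 = 5 + 2*-6 = -7
...
= [5, -1, -7, -13, -19]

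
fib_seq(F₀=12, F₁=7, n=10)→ F_2 = F_1 + F_0 = 19
F_3 = F_2 + F_1 = 26
F_4 = F_3 + F_2 = 45
...
= [12, 7, 19, 26, 45, 71, 116, 187, 303, 490]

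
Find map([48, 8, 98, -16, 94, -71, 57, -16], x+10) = [58, 18, 108, -6, 104, -61, 67, -6]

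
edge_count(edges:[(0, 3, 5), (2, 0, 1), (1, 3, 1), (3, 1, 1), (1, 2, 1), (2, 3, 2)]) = 6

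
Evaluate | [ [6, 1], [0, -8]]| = (6)*(-8) - (1)*(0)
= -48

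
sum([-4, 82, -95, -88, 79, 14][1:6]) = slice → [82, -95, -88, 79, 14]
82 + (-95) + (-88) + 79 + 14
= -8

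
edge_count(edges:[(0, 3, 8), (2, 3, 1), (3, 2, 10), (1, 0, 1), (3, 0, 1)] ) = 5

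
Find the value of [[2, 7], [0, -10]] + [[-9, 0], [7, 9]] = [[-7, 7], [7, -1]]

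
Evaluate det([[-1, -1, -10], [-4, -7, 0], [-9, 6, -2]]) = 864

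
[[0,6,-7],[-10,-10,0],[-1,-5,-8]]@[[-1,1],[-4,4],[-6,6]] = [[18, -18], [50, -50], [69, -69]]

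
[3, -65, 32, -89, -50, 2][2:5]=[32, -89, -50]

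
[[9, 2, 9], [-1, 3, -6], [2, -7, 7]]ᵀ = [[9, -1, 2], [2, 3, -7], [9, -6, 7]]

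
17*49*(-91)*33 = -2501499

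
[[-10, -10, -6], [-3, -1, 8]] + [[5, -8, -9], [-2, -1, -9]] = [[-5, -18, -15], [-5, -2, -1]]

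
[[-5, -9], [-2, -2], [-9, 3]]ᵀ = [[-5, -2, -9], [-9, -2, 3]]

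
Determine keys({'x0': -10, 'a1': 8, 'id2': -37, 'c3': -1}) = ['x0', 'a1', 'id2', 'c3']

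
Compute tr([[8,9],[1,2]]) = 10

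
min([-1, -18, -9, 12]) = -18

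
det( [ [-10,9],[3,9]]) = (-10)*(9) - (9)*(3)
= -117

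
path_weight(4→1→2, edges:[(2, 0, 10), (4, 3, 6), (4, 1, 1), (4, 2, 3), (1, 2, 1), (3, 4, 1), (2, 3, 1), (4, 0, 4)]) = w(4→1)=1 + w(1→2)=1
= 2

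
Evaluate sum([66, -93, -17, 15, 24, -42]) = -47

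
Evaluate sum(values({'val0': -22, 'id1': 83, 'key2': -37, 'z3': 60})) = (-22) + 83 + (-37) + 60
= 84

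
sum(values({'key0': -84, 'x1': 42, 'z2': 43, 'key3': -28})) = -27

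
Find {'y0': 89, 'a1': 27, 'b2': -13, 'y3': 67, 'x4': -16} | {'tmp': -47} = {'y0': 89, 'a1': 27, 'b2': -13, 'y3': 67, 'x4': -16, 'tmp': -47}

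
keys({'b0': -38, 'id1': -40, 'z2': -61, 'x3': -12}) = ['b0', 'id1', 'z2', 'x3']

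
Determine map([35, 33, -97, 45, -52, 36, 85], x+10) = 35+10=45, 33+10=43, -97+10=-87, 45+10=55, -52+10=-42, 36+10=46, 85+10=95
= [45, 43, -87, 55, -42, 46, 95]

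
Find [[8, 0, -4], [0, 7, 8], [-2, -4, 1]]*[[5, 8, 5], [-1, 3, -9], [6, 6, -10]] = C[0][0] = (8)*(5) + (0)*(-1) + (-4)*(6) = 16
C[0][1] = (8)*(8) + (0)*(3) + (-4)*(6) = 40
C[0][2] = (8)*(5) + (0)*(-9) + (-4)*(-10) = 80
C[1][0] = (0)*(5) + (7)*(-1) + (8)*(6) = 41
C[1][1] = (0)*(8) + (7)*(3) + (8)*(6) = 69
C[1][2] = (0)*(5) + (7)*(-9) + (8)*(-10) = -143
... (3 more cells)
= [[16, 40, 80], [41, 69, -143], [0, -22, 16]]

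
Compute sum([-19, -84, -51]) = -154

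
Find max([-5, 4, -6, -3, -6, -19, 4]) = 4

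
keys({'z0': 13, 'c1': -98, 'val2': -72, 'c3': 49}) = ['z0', 'c1', 'val2', 'c3']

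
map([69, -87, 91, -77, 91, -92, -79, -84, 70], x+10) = 69+10=79, -87+10=-77, 91+10=101, -77+10=-67, 91+10=101, -92+10=-82, -79+10=-69, -84+10=-74, 70+10=80
= [79, -77, 101, -67, 101, -82, -69, -74, 80]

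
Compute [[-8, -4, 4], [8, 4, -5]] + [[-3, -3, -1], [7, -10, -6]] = [[-11, -7, 3], [15, -6, -11]]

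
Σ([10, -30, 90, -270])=-200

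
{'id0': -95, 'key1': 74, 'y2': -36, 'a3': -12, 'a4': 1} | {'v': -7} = {'id0': -95, 'key1': 74, 'y2': -36, 'a3': -12, 'a4': 1, 'v': -7}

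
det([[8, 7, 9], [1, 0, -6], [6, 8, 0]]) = 204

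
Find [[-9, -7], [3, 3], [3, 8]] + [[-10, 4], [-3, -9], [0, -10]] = [[-19, -3], [0, -6], [3, -2]]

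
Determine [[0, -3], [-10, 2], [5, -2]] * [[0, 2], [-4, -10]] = [[12, 30], [-8, -40], [8, 30]]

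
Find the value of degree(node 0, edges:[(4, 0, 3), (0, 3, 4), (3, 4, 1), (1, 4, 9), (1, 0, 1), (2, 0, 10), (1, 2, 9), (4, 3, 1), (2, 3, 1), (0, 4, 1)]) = incident: (4,0), (0,3), (1,0), (2,0), (0,4)
= 5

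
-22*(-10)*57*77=965580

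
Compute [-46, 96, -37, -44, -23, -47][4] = -23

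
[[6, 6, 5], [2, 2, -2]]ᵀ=[[6, 2], [6, 2], [5, -2]]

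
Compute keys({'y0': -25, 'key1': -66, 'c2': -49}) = ['y0', 'key1', 'c2']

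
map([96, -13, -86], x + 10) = [106, -3, -76]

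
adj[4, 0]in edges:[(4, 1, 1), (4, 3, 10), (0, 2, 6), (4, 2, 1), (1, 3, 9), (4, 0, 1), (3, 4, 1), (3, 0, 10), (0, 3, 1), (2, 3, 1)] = 1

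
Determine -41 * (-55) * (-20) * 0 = 0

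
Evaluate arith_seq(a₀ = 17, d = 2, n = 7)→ a_0 = 17 + 0*2 = 17
a_1 = 17 + 1*2 = 19
a_2 = 17 + 2*2 = 21
...
= [17, 19, 21, 23, 25, 27, 29]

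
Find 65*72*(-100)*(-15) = 7020000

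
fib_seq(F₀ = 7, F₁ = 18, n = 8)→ [7, 18, 25, 43, 68, 111, 179, 290]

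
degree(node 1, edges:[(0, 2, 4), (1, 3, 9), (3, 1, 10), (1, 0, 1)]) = incident: (1,3), (3,1), (1,0)
= 3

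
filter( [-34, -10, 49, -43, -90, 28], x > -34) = [-10, 49, 28]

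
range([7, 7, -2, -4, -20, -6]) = 27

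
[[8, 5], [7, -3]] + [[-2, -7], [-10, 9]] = [[6, -2], [-3, 6]]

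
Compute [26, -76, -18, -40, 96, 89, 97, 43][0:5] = [26, -76, -18, -40, 96]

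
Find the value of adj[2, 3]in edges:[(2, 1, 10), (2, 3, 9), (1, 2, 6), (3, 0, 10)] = 9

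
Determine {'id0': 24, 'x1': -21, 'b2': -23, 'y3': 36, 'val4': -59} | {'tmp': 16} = {'id0': 24, 'x1': -21, 'b2': -23, 'y3': 36, 'val4': -59, 'tmp': 16}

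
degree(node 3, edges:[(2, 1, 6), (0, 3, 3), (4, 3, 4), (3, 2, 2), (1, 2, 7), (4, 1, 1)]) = incident: (0,3), (4,3), (3,2)
= 3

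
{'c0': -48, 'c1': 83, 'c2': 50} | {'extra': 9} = {'c0': -48, 'c1': 83, 'c2': 50, 'extra': 9}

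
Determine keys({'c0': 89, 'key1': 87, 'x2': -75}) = ['c0', 'key1', 'x2']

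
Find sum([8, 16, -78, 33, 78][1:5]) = 49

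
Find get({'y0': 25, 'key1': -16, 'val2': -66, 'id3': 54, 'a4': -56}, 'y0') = 25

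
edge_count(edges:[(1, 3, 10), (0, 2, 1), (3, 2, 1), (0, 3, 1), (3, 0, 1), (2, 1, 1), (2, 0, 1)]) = 7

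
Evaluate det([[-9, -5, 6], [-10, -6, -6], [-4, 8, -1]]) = -1180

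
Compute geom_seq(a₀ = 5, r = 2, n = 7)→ a_0 = 5*2^0 = 5
a_1 = 5*2^1 = 10
a_2 = 5*2^2 = 20
...
= [5, 10, 20, 40, 80, 160, 320]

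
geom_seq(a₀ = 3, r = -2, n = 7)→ [3, -6, 12, -24, 48, -96, 192]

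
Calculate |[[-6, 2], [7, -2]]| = (-6)*(-2) - (2)*(7)
= -2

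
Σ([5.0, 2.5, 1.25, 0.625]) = 9.375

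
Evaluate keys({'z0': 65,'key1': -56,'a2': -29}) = ['z0', 'key1', 'a2']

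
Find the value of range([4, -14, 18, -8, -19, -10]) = 37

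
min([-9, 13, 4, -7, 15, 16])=-9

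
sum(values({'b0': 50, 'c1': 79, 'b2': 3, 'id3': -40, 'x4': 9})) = 101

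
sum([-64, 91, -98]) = -71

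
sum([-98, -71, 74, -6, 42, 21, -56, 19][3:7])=slice → [-6, 42, 21, -56]
(-6) + 42 + 21 + (-56)
= 1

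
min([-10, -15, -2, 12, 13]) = -15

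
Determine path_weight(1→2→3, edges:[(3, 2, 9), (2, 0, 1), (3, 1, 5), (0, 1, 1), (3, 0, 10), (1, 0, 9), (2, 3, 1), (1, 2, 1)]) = 2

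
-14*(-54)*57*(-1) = -43092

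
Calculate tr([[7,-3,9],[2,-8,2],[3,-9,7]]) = diagonal: 7 + (-8) + 7
= 6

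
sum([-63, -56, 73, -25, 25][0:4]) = -71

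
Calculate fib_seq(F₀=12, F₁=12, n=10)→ [12, 12, 24, 36, 60, 96, 156, 252, 408, 660]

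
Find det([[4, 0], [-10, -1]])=(4)*(-1) - (0)*(-10)
= -4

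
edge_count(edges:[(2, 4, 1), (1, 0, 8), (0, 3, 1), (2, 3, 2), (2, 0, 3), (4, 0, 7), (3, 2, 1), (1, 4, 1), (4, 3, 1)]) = 9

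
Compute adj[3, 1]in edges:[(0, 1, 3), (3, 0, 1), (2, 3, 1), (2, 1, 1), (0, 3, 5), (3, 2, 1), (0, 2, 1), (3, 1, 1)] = 1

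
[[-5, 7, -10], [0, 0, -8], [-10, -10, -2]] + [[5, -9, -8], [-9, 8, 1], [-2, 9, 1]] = [[0, -2, -18], [-9, 8, -7], [-12, -1, -1]]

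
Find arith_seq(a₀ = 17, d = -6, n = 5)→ a_0 = 17 + 0*-6 = 17
a_1 = 17 + 1*-6 = 11
a_2 = 17 + 2*-6 = 5
...
= [17, 11, 5, -1, -7]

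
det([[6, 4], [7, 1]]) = -22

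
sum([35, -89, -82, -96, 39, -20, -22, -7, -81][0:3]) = -136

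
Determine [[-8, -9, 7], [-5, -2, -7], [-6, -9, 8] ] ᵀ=[[-8, -5, -6], [-9, -2, -9], [7, -7, 8]]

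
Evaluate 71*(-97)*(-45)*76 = 23553540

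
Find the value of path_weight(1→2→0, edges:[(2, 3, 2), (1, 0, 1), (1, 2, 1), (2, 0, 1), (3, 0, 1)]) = 2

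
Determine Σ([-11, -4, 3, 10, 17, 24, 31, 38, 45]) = (-11) + (-4) + 3 + 10 + 17 + 24 + 31 + 38 + 45
= 153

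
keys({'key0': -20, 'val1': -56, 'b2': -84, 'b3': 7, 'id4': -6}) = ['key0', 'val1', 'b2', 'b3', 'id4']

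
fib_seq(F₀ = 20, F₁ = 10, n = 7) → F_2 = F_1 + F_0 = 30
F_3 = F_2 + F_1 = 40
F_4 = F_3 + F_2 = 70
...
= [20, 10, 30, 40, 70, 110, 180]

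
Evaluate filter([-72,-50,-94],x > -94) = keep x where x > -94: -72✓, -50✓, -94✗
= [-72, -50]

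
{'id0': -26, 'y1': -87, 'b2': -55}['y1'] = -87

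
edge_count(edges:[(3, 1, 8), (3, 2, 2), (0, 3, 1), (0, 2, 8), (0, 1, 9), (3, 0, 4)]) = 6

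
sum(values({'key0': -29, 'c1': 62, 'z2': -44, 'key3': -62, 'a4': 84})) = (-29) + 62 + (-44) + (-62) + 84
= 11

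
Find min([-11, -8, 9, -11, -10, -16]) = -16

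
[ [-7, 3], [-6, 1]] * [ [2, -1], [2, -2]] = C[0][0] = (-7)*(2) + (3)*(2) = -8
C[0][1] = (-7)*(-1) + (3)*(-2) = 1
C[1][0] = (-6)*(2) + (1)*(2) = -10
C[1][1] = (-6)*(-1) + (1)*(-2) = 4
= [[-8, 1], [-10, 4]]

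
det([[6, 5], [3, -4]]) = (6)*(-4) - (5)*(3)
= -39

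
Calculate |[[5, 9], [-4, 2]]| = 46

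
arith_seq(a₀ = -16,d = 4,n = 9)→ [-16, -12, -8, -4, 0, 4, 8, 12, 16]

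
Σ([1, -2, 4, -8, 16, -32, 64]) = 43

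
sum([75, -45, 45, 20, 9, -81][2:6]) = slice → [45, 20, 9, -81]
45 + 20 + 9 + (-81)
= -7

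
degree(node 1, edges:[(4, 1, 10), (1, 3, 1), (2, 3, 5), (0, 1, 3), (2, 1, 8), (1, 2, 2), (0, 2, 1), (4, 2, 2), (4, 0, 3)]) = incident: (4,1), (1,3), (0,1), (2,1), (1,2)
= 5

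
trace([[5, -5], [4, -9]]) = diagonal: 5 + (-9)
= -4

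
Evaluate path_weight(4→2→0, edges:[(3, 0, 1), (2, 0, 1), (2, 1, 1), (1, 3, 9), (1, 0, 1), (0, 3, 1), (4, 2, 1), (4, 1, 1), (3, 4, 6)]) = 2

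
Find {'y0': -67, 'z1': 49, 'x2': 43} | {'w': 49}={'y0': -67, 'z1': 49, 'x2': 43, 'w': 49}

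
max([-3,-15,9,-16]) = 9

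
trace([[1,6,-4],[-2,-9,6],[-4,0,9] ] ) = 1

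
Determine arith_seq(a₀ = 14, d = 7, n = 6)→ a_0 = 14 + 0*7 = 14
a_1 = 14 + 1*7 = 21
a_2 = 14 + 2*7 = 28
...
= [14, 21, 28, 35, 42, 49]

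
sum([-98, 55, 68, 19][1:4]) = 142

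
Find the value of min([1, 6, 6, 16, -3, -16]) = -16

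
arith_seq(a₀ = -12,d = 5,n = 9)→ [-12, -7, -2, 3, 8, 13, 18, 23, 28]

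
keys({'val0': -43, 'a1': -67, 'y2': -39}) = ['val0', 'a1', 'y2']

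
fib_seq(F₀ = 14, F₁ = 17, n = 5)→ F_2 = F_1 + F_0 = 31
F_3 = F_2 + F_1 = 48
F_4 = F_3 + F_2 = 79
= [14, 17, 31, 48, 79]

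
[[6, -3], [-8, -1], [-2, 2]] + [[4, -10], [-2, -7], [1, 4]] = [[10, -13], [-10, -8], [-1, 6]]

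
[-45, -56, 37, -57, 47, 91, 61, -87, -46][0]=-45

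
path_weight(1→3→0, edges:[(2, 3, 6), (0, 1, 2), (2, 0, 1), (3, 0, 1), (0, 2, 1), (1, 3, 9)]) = 10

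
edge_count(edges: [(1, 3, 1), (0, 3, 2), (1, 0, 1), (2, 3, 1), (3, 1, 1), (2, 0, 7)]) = 6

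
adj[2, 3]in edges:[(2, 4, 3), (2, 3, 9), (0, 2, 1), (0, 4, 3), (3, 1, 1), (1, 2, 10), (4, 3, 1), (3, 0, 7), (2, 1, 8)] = 9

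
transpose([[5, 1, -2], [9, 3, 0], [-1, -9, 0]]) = [[5, 9, -1], [1, 3, -9], [-2, 0, 0]]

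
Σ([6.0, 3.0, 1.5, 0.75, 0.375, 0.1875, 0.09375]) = 11.90625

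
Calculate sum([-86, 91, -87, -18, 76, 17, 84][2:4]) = slice → [-87, -18]
(-87) + (-18)
= -105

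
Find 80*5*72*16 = 460800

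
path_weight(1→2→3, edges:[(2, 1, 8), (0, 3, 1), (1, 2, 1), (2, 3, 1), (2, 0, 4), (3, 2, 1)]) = 2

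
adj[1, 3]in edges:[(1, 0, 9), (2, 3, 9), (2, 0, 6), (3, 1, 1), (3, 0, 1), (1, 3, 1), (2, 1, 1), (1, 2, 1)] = 1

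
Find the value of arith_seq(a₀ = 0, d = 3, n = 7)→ a_0 = 0 + 0*3 = 0
a_1 = 0 + 1*3 = 3
a_2 = 0 + 2*3 = 6
...
= [0, 3, 6, 9, 12, 15, 18]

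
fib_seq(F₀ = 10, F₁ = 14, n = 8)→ F_2 = F_1 + F_0 = 24
F_3 = F_2 + F_1 = 38
F_4 = F_3 + F_2 = 62
...
= [10, 14, 24, 38, 62, 100, 162, 262]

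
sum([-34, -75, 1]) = -108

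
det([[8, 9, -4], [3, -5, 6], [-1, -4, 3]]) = (1)*(8)*det([[-5, 6], [-4, 3]]) + (-1)*(9)*det([[3, 6], [-1, 3]]) + (1)*(-4)*det([[3, -5], [-1, -4]])
= 72 + -135 + 68
= 5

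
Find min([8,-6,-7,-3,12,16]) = -7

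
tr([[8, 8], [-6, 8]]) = 16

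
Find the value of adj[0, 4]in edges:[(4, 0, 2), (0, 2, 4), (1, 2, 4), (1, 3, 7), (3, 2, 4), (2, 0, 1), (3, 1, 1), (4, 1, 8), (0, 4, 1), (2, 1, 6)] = 1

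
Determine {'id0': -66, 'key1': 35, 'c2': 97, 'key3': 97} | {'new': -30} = {'id0': -66, 'key1': 35, 'c2': 97, 'key3': 97, 'new': -30}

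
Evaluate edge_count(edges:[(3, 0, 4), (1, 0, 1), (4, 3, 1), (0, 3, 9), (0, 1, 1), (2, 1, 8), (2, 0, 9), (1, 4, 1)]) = 8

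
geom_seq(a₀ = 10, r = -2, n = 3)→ a_0 = 10*(-2)^0 = 10
a_1 = 10*(-2)^1 = -20
a_2 = 10*(-2)^2 = 40
= [10, -20, 40]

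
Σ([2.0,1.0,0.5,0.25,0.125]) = 2.0 + 1.0 + 0.5 + 0.25 + 0.125
= 3.875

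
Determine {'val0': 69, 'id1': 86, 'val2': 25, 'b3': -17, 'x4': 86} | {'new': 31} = {'val0': 69, 'id1': 86, 'val2': 25, 'b3': -17, 'x4': 86, 'new': 31}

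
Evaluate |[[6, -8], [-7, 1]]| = (6)*(1) - (-8)*(-7)
= -50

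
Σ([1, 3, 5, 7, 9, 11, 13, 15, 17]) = 81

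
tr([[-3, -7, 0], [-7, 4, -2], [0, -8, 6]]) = 7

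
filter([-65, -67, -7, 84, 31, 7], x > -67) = keep x where x > -67: -65✓, -67✗, -7✓, 84✓, 31✓, 7✓
= [-65, -7, 84, 31, 7]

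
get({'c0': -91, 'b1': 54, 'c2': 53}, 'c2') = 53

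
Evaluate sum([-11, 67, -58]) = (-11) + 67 + (-58)
= -2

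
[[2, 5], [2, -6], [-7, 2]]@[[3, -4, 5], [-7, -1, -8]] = C[0][0] = (2)*(3) + (5)*(-7) = -29
C[0][1] = (2)*(-4) + (5)*(-1) = -13
C[0][2] = (2)*(5) + (5)*(-8) = -30
C[1][0] = (2)*(3) + (-6)*(-7) = 48
C[1][1] = (2)*(-4) + (-6)*(-1) = -2
C[1][2] = (2)*(5) + (-6)*(-8) = 58
... (3 more cells)
= [[-29, -13, -30], [48, -2, 58], [-35, 26, -51]]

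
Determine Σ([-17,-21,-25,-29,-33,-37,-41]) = (-17) + (-21) + (-25) + (-29) + (-33) + (-37) + (-41)
= -203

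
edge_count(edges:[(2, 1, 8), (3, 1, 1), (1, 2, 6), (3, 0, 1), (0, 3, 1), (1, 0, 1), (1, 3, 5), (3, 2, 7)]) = 8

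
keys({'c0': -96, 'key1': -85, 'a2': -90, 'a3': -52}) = ['c0', 'key1', 'a2', 'a3']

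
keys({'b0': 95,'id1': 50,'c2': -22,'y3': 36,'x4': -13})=['b0', 'id1', 'c2', 'y3', 'x4']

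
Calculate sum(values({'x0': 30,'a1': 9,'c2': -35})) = 4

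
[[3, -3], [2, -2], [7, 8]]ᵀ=[[3, 2, 7], [-3, -2, 8]]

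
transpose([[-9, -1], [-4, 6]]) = [[-9, -4], [-1, 6]]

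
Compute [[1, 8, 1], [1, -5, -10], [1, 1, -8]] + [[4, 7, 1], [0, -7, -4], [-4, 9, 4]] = [[5, 15, 2], [1, -12, -14], [-3, 10, -4]]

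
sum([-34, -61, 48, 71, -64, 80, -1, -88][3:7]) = slice → [71, -64, 80, -1]
71 + (-64) + 80 + (-1)
= 86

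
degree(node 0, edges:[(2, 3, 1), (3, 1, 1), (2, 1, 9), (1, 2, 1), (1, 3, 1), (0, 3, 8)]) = incident: (0,3)
= 1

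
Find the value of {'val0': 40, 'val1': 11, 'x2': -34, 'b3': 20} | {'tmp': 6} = {'val0': 40, 'val1': 11, 'x2': -34, 'b3': 20, 'tmp': 6}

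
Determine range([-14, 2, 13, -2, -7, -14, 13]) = 27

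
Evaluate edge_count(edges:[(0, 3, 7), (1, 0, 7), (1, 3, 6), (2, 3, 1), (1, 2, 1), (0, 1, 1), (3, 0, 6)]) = 7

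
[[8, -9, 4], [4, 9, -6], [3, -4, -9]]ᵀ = [[8, 4, 3], [-9, 9, -4], [4, -6, -9]]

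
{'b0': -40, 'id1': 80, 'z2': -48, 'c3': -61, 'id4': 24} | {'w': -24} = {'b0': -40, 'id1': 80, 'z2': -48, 'c3': -61, 'id4': 24, 'w': -24}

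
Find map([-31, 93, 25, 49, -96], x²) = (-31)²=961, (93)²=8649, (25)²=625, (49)²=2401, (-96)²=9216
= [961, 8649, 625, 2401, 9216]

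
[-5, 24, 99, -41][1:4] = [24, 99, -41]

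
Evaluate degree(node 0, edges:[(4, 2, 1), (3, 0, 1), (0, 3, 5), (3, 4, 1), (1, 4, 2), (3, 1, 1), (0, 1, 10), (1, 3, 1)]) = incident: (3,0), (0,3), (0,1)
= 3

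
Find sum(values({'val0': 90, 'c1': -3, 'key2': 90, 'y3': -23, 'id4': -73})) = 81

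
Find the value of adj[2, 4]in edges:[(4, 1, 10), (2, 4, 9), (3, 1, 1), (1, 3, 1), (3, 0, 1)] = 9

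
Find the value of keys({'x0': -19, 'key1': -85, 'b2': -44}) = ['x0', 'key1', 'b2']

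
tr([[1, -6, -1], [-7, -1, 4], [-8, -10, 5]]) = diagonal: 1 + (-1) + 5
= 5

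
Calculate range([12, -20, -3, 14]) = 34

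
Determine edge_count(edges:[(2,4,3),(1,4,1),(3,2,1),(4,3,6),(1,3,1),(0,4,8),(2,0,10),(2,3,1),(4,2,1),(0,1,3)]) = 10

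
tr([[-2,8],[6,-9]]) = -11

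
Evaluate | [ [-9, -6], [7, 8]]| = (-9)*(8) - (-6)*(7)
= -30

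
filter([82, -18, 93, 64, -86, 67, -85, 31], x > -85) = [82, -18, 93, 64, 67, 31]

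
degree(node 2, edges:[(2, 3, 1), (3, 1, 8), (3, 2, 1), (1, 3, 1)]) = 2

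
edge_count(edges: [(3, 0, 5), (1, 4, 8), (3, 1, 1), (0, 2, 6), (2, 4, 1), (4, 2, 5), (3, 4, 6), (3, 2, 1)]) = 8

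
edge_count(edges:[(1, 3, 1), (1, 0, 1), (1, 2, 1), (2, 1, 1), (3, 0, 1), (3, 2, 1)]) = 6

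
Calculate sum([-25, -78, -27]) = (-25) + (-78) + (-27)
= -130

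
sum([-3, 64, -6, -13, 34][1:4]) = 45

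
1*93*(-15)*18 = -25110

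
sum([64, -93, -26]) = -55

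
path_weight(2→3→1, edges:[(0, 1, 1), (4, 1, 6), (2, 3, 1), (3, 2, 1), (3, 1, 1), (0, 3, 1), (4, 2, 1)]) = w(2→3)=1 + w(3→1)=1
= 2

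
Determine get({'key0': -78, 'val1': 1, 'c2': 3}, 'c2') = 3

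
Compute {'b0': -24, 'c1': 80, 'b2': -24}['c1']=80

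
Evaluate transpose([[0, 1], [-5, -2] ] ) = [[0, -5], [1, -2]]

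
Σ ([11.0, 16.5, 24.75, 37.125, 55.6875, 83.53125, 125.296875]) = 11.0 + 16.5 + 24.75 + 37.125 + 55.6875 + 83.53125 + 125.296875
= 353.890625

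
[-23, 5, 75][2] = 75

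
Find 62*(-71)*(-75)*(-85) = -28062750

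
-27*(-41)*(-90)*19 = -1892970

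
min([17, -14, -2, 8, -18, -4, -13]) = -18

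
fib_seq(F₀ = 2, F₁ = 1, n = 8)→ F_2 = F_1 + F_0 = 3
F_3 = F_2 + F_1 = 4
F_4 = F_3 + F_2 = 7
...
= [2, 1, 3, 4, 7, 11, 18, 29]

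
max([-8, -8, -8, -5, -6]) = -5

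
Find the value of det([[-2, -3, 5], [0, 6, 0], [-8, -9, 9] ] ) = (1)*(-2)*det([[6, 0], [-9, 9]]) + (-1)*(-3)*det([[0, 0], [-8, 9]]) + (1)*(5)*det([[0, 6], [-8, -9]])
= -108 + 0 + 240
= 132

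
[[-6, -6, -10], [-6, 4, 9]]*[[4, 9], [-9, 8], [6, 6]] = C[0][0] = (-6)*(4) + (-6)*(-9) + (-10)*(6) = -30
C[0][1] = (-6)*(9) + (-6)*(8) + (-10)*(6) = -162
C[1][0] = (-6)*(4) + (4)*(-9) + (9)*(6) = -6
C[1][1] = (-6)*(9) + (4)*(8) + (9)*(6) = 32
= [[-30, -162], [-6, 32]]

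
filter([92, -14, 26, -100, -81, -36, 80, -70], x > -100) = [92, -14, 26, -81, -36, 80, -70]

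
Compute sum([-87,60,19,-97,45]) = (-87) + 60 + 19 + (-97) + 45
= -60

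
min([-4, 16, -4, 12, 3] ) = -4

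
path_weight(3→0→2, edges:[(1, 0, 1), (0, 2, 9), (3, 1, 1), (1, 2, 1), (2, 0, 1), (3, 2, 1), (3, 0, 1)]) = w(3→0)=1 + w(0→2)=9
= 10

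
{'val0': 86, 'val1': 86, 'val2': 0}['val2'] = 0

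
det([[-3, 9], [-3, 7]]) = 6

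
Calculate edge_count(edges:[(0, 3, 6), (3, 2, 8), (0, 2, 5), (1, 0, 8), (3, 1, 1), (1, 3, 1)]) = 6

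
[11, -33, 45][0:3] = [11, -33, 45]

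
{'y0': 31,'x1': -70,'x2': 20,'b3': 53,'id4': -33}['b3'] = 53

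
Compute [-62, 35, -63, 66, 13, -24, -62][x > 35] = keep x where x > 35: -62✗, 35✗, -63✗, 66✓, 13✗, -24✗, -62✗
= [66]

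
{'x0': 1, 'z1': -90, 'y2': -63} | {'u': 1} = {'x0': 1, 'z1': -90, 'y2': -63, 'u': 1}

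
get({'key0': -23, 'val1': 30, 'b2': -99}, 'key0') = -23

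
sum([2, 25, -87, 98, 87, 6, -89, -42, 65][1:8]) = -2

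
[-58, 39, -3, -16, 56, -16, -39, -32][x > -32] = [39, -3, -16, 56, -16]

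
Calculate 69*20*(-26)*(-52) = 1865760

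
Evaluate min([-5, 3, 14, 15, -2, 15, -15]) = -15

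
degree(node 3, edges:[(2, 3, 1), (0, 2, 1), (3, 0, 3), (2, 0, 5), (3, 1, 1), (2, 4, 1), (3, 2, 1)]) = 4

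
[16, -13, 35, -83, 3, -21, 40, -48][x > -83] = keep x where x > -83: 16✓, -13✓, 35✓, -83✗, 3✓, -21✓, 40✓, -48✓
= [16, -13, 35, 3, -21, 40, -48]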